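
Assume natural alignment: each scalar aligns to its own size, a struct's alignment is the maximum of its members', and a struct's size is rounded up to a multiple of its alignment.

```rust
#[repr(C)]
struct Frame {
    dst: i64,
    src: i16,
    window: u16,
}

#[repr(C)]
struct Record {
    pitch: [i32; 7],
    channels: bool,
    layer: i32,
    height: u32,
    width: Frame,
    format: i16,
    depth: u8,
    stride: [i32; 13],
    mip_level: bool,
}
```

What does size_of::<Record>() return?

Frame: @0: dst [8B, align 8] → 8; @8: src [2B, align 2] → 10; @10: window [2B, align 2] → 12; +4 tail pad (align 8); size 16, align 8
@0: pitch [28B, align 4] → 28
@28: channels [1B, align 1] → 29
+3 pad (align 4)
@32: layer [4B, align 4] → 36
@36: height [4B, align 4] → 40
@40: width [16B, align 8] → 56
@56: format [2B, align 2] → 58
@58: depth [1B, align 1] → 59
+1 pad (align 4)
@60: stride [52B, align 4] → 112
@112: mip_level [1B, align 1] → 113
+7 tail pad (align 8)
size 120, align 8

120 bytes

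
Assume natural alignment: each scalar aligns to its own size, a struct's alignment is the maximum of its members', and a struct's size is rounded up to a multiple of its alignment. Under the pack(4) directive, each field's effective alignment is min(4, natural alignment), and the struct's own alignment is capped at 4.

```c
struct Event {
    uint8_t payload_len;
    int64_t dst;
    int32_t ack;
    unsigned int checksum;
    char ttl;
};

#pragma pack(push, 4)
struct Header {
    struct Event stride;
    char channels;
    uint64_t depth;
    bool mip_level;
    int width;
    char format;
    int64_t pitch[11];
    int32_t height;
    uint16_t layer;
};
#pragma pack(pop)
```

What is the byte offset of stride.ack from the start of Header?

16

Event: @0: payload_len [1B, align 1] → 1; +7 pad (align 8); @8: dst [8B, align 8] → 16; @16: ack [4B, align 4] → 20; @20: checksum [4B, align 4] → 24; @24: ttl [1B, align 1] → 25; +7 tail pad (align 8); size 32, align 8
@0: stride [32B, align 4] → 32
within Event: ack at 16
0 + 16 = 16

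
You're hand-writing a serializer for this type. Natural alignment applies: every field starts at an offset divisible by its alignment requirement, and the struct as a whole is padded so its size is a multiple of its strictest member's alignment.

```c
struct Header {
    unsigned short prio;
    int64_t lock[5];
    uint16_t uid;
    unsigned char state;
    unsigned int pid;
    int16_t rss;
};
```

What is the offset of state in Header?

@0: prio [2B, align 2] → 2
+6 pad (align 8)
@8: lock [40B, align 8] → 48
@48: uid [2B, align 2] → 50
@50: state [1B, align 1] → 51

50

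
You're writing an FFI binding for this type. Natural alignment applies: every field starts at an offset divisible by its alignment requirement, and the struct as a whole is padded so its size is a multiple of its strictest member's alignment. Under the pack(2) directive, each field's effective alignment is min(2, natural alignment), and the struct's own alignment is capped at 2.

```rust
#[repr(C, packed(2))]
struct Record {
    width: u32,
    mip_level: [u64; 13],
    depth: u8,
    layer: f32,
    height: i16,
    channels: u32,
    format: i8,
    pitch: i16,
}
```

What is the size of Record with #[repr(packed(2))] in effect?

124

0..4  width  (4B, 2-aligned)
4..108  mip_level  (104B, 2-aligned)
108..109  depth  (1B, 1-aligned)
109..110  -- padding (1B)
110..114  layer  (4B, 2-aligned)
114..116  height  (2B, 2-aligned)
116..120  channels  (4B, 2-aligned)
120..121  format  (1B, 1-aligned)
121..122  -- padding (1B)
122..124  pitch  (2B, 2-aligned)
sizeof = 124, alignof = 2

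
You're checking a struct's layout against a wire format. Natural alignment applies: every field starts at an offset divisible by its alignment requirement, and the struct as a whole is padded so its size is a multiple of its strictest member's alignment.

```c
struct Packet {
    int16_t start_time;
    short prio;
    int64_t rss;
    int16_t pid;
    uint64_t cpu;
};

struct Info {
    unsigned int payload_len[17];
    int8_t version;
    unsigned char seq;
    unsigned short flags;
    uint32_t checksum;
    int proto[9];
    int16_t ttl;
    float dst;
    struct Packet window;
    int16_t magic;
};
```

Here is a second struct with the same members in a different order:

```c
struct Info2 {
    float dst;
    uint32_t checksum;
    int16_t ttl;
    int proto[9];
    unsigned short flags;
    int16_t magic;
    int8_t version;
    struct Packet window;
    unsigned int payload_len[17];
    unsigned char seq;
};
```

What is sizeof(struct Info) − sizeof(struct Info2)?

0

Packet: start_time at 0 (size 2, align 2) → ends 2; prio at 2 (size 2, align 2) → ends 4; pad 4 to align 8 for rss; rss at 8 (size 8, align 8) → ends 16; pid at 16 (size 2, align 2) → ends 18; pad 6 to align 8 for cpu; cpu at 24 (size 8, align 8) → ends 32; total 32 bytes, alignment 8
payload_len at 0 (size 68, align 4) → ends 68
version at 68 (size 1, align 1) → ends 69
seq at 69 (size 1, align 1) → ends 70
flags at 70 (size 2, align 2) → ends 72
checksum at 72 (size 4, align 4) → ends 76
proto at 76 (size 36, align 4) → ends 112
ttl at 112 (size 2, align 2) → ends 114
pad 2 to align 4 for dst
dst at 116 (size 4, align 4) → ends 120
window at 120 (size 32, align 8) → ends 152
magic at 152 (size 2, align 2) → ends 154
tail pad 6 to reach multiple of 8
total 160 bytes, alignment 8
— Info2 —
dst at 0 (size 4, align 4) → ends 4
checksum at 4 (size 4, align 4) → ends 8
ttl at 8 (size 2, align 2) → ends 10
pad 2 to align 4 for proto
proto at 12 (size 36, align 4) → ends 48
flags at 48 (size 2, align 2) → ends 50
magic at 50 (size 2, align 2) → ends 52
version at 52 (size 1, align 1) → ends 53
pad 3 to align 8 for window
window at 56 (size 32, align 8) → ends 88
payload_len at 88 (size 68, align 4) → ends 156
seq at 156 (size 1, align 1) → ends 157
tail pad 3 to reach multiple of 8
total 160 bytes, alignment 8
160 − 160 = 0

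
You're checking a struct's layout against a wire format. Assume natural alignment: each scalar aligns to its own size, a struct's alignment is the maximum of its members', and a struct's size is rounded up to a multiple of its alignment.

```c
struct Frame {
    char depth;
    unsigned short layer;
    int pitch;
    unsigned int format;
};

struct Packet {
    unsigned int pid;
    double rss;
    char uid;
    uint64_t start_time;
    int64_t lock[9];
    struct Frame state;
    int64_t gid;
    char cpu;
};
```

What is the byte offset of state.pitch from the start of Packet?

108

Frame: @0: depth [1B, align 1] → 1; +1 pad (align 2); @2: layer [2B, align 2] → 4; @4: pitch [4B, align 4] → 8; @8: format [4B, align 4] → 12; size 12, align 4
@0: pid [4B, align 4] → 4
+4 pad (align 8)
@8: rss [8B, align 8] → 16
@16: uid [1B, align 1] → 17
+7 pad (align 8)
@24: start_time [8B, align 8] → 32
@32: lock [72B, align 8] → 104
@104: state [12B, align 4] → 116
within Frame: pitch at 4
104 + 4 = 108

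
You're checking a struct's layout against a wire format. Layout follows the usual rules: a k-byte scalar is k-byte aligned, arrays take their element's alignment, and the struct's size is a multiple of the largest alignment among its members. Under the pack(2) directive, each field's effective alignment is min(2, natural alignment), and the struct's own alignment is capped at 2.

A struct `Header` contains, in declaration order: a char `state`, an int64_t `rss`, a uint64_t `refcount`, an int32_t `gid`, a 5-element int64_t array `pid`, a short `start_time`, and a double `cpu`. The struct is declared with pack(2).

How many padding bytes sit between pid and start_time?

0

state at 0 (size 1, align 1) → ends 1
pad 1 to align 2 for rss
rss at 2 (size 8, align 2) → ends 10
refcount at 10 (size 8, align 2) → ends 18
gid at 18 (size 4, align 2) → ends 22
pid at 22 (size 40, align 2) → ends 62
start_time at 62 (size 2, align 2) → ends 64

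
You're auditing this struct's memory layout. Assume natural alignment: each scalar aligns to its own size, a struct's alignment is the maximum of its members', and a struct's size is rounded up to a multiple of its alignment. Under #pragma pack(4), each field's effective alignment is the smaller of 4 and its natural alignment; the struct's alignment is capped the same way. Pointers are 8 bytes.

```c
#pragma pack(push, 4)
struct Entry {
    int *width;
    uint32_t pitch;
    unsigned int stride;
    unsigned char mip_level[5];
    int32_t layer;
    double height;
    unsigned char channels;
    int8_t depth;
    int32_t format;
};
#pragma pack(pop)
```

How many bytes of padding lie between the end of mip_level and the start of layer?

@0: width [8B, align 4] → 8
@8: pitch [4B, align 4] → 12
@12: stride [4B, align 4] → 16
@16: mip_level [5B, align 1] → 21
+3 pad (align 4)
@24: layer [4B, align 4] → 28

3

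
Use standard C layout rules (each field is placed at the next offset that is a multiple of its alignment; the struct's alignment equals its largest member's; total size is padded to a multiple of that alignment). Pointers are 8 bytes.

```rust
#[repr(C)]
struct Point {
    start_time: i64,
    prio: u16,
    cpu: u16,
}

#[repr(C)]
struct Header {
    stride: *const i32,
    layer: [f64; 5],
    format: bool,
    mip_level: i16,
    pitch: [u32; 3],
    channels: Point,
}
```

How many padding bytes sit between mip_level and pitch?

0

Point: @0: start_time [8B, align 8] → 8; @8: prio [2B, align 2] → 10; @10: cpu [2B, align 2] → 12; +4 tail pad (align 8); size 16, align 8
@0: stride [8B, align 8] → 8
@8: layer [40B, align 8] → 48
@48: format [1B, align 1] → 49
+1 pad (align 2)
@50: mip_level [2B, align 2] → 52
@52: pitch [12B, align 4] → 64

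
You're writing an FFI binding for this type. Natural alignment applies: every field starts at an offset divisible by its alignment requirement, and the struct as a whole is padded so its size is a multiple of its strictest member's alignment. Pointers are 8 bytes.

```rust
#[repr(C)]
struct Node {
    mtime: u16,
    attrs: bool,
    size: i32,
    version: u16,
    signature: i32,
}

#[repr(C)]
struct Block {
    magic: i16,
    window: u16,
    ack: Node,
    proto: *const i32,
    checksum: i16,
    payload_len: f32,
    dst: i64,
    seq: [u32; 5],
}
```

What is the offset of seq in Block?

48

Node: 0..2  mtime  (2B, 2-aligned); 2..3  attrs  (1B, 1-aligned); 3..4  -- padding (1B); 4..8  size  (4B, 4-aligned); 8..10  version  (2B, 2-aligned); 10..12  -- padding (2B); 12..16  signature  (4B, 4-aligned); sizeof = 16, alignof = 4
0..2  magic  (2B, 2-aligned)
2..4  window  (2B, 2-aligned)
4..20  ack  (16B, 4-aligned)
20..24  -- padding (4B)
24..32  proto  (8B, 8-aligned)
32..34  checksum  (2B, 2-aligned)
34..36  -- padding (2B)
36..40  payload_len  (4B, 4-aligned)
40..48  dst  (8B, 8-aligned)
48..68  seq  (20B, 4-aligned)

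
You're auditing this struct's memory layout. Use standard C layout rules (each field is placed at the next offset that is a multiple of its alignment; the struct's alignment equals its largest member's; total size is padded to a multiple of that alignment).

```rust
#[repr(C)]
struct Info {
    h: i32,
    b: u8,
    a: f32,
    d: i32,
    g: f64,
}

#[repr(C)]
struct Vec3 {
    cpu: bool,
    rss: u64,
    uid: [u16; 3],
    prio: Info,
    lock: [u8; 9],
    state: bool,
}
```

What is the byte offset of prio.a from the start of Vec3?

Info: 0..4  h  (4B, 4-aligned); 4..5  b  (1B, 1-aligned); 5..8  -- padding (3B); 8..12  a  (4B, 4-aligned); 12..16  d  (4B, 4-aligned); 16..24  g  (8B, 8-aligned); sizeof = 24, alignof = 8
0..1  cpu  (1B, 1-aligned)
1..8  -- padding (7B)
8..16  rss  (8B, 8-aligned)
16..22  uid  (6B, 2-aligned)
22..24  -- padding (2B)
24..48  prio  (24B, 8-aligned)
within Info: a at 8
24 + 8 = 32

32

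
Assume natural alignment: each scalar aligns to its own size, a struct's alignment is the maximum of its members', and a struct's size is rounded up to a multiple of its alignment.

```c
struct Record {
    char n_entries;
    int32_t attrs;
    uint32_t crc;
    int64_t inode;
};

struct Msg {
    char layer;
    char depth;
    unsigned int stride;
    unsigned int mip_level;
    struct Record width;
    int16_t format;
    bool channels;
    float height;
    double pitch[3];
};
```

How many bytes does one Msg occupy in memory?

72

Record: @0: n_entries [1B, align 1] → 1; +3 pad (align 4); @4: attrs [4B, align 4] → 8; @8: crc [4B, align 4] → 12; +4 pad (align 8); @16: inode [8B, align 8] → 24; size 24, align 8
@0: layer [1B, align 1] → 1
@1: depth [1B, align 1] → 2
+2 pad (align 4)
@4: stride [4B, align 4] → 8
@8: mip_level [4B, align 4] → 12
+4 pad (align 8)
@16: width [24B, align 8] → 40
@40: format [2B, align 2] → 42
@42: channels [1B, align 1] → 43
+1 pad (align 4)
@44: height [4B, align 4] → 48
@48: pitch [24B, align 8] → 72
size 72, align 8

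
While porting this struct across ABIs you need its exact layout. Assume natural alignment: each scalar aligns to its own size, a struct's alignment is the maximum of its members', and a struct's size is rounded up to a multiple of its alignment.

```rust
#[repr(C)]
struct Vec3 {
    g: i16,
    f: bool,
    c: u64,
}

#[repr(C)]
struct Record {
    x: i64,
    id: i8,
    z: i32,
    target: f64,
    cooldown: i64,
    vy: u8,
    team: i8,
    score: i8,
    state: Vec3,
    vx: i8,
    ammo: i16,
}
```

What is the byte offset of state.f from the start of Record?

Vec3: 0..2  g  (2B, 2-aligned); 2..3  f  (1B, 1-aligned); 3..8  -- padding (5B); 8..16  c  (8B, 8-aligned); sizeof = 16, alignof = 8
0..8  x  (8B, 8-aligned)
8..9  id  (1B, 1-aligned)
9..12  -- padding (3B)
12..16  z  (4B, 4-aligned)
16..24  target  (8B, 8-aligned)
24..32  cooldown  (8B, 8-aligned)
32..33  vy  (1B, 1-aligned)
33..34  team  (1B, 1-aligned)
34..35  score  (1B, 1-aligned)
35..40  -- padding (5B)
40..56  state  (16B, 8-aligned)
within Vec3: f at 2
40 + 2 = 42

42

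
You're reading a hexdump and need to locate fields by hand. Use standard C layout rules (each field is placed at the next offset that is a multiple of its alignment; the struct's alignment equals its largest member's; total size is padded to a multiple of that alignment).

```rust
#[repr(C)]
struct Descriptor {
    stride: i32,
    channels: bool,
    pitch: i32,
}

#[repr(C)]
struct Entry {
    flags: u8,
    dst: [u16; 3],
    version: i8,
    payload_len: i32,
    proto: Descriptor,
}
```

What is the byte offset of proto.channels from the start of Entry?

20

Descriptor: stride at 0 (size 4, align 4) → ends 4; channels at 4 (size 1, align 1) → ends 5; pad 3 to align 4 for pitch; pitch at 8 (size 4, align 4) → ends 12; total 12 bytes, alignment 4
flags at 0 (size 1, align 1) → ends 1
pad 1 to align 2 for dst
dst at 2 (size 6, align 2) → ends 8
version at 8 (size 1, align 1) → ends 9
pad 3 to align 4 for payload_len
payload_len at 12 (size 4, align 4) → ends 16
proto at 16 (size 12, align 4) → ends 28
within Descriptor: channels at 4
16 + 4 = 20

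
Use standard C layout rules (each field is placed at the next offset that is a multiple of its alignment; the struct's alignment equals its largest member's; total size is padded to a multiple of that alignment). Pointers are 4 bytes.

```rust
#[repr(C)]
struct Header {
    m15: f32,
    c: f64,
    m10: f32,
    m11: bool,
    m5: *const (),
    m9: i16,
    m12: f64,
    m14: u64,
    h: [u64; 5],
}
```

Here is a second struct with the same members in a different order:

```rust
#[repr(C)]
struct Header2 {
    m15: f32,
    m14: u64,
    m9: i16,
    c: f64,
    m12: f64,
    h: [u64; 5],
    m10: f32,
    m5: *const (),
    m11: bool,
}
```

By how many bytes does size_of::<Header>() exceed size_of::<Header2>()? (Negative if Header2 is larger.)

m15 at 0 (size 4, align 4) → ends 4
pad 4 to align 8 for c
c at 8 (size 8, align 8) → ends 16
m10 at 16 (size 4, align 4) → ends 20
m11 at 20 (size 1, align 1) → ends 21
pad 3 to align 4 for m5
m5 at 24 (size 4, align 4) → ends 28
m9 at 28 (size 2, align 2) → ends 30
pad 2 to align 8 for m12
m12 at 32 (size 8, align 8) → ends 40
m14 at 40 (size 8, align 8) → ends 48
h at 48 (size 40, align 8) → ends 88
total 88 bytes, alignment 8
— Header2 —
m15 at 0 (size 4, align 4) → ends 4
pad 4 to align 8 for m14
m14 at 8 (size 8, align 8) → ends 16
m9 at 16 (size 2, align 2) → ends 18
pad 6 to align 8 for c
c at 24 (size 8, align 8) → ends 32
m12 at 32 (size 8, align 8) → ends 40
h at 40 (size 40, align 8) → ends 80
m10 at 80 (size 4, align 4) → ends 84
m5 at 84 (size 4, align 4) → ends 88
m11 at 88 (size 1, align 1) → ends 89
tail pad 7 to reach multiple of 8
total 96 bytes, alignment 8
88 − 96 = -8

-8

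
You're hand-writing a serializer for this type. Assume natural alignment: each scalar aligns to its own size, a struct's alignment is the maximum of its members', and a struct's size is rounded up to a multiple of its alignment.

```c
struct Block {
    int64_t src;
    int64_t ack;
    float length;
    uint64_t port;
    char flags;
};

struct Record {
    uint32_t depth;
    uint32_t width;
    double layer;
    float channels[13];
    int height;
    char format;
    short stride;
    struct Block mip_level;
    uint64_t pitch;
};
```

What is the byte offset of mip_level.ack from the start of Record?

88

Block: @0: src [8B, align 8] → 8; @8: ack [8B, align 8] → 16; @16: length [4B, align 4] → 20; +4 pad (align 8); @24: port [8B, align 8] → 32; @32: flags [1B, align 1] → 33; +7 tail pad (align 8); size 40, align 8
@0: depth [4B, align 4] → 4
@4: width [4B, align 4] → 8
@8: layer [8B, align 8] → 16
@16: channels [52B, align 4] → 68
@68: height [4B, align 4] → 72
@72: format [1B, align 1] → 73
+1 pad (align 2)
@74: stride [2B, align 2] → 76
+4 pad (align 8)
@80: mip_level [40B, align 8] → 120
within Block: ack at 8
80 + 8 = 88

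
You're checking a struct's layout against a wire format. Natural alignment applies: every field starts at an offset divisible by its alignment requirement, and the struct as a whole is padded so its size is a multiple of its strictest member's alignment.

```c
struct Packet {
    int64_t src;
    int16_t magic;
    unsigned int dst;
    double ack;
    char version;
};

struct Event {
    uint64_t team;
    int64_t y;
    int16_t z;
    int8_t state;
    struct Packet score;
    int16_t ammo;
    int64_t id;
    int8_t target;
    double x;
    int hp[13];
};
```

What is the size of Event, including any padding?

144 bytes

Packet: 0..8  src  (8B, 8-aligned); 8..10  magic  (2B, 2-aligned); 10..12  -- padding (2B); 12..16  dst  (4B, 4-aligned); 16..24  ack  (8B, 8-aligned); 24..25  version  (1B, 1-aligned); 25..32  -- tail padding (7B); sizeof = 32, alignof = 8
0..8  team  (8B, 8-aligned)
8..16  y  (8B, 8-aligned)
16..18  z  (2B, 2-aligned)
18..19  state  (1B, 1-aligned)
19..24  -- padding (5B)
24..56  score  (32B, 8-aligned)
56..58  ammo  (2B, 2-aligned)
58..64  -- padding (6B)
64..72  id  (8B, 8-aligned)
72..73  target  (1B, 1-aligned)
73..80  -- padding (7B)
80..88  x  (8B, 8-aligned)
88..140  hp  (52B, 4-aligned)
140..144  -- tail padding (4B)
sizeof = 144, alignof = 8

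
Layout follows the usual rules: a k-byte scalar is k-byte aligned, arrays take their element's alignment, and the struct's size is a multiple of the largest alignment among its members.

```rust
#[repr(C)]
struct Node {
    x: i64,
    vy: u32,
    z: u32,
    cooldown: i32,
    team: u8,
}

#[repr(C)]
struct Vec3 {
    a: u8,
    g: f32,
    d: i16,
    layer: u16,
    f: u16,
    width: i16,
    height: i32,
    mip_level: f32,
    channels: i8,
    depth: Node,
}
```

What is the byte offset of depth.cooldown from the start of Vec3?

48

Node: x at 0 (size 8, align 8) → ends 8; vy at 8 (size 4, align 4) → ends 12; z at 12 (size 4, align 4) → ends 16; cooldown at 16 (size 4, align 4) → ends 20; team at 20 (size 1, align 1) → ends 21; tail pad 3 to reach multiple of 8; total 24 bytes, alignment 8
a at 0 (size 1, align 1) → ends 1
pad 3 to align 4 for g
g at 4 (size 4, align 4) → ends 8
d at 8 (size 2, align 2) → ends 10
layer at 10 (size 2, align 2) → ends 12
f at 12 (size 2, align 2) → ends 14
width at 14 (size 2, align 2) → ends 16
height at 16 (size 4, align 4) → ends 20
mip_level at 20 (size 4, align 4) → ends 24
channels at 24 (size 1, align 1) → ends 25
pad 7 to align 8 for depth
depth at 32 (size 24, align 8) → ends 56
within Node: cooldown at 16
32 + 16 = 48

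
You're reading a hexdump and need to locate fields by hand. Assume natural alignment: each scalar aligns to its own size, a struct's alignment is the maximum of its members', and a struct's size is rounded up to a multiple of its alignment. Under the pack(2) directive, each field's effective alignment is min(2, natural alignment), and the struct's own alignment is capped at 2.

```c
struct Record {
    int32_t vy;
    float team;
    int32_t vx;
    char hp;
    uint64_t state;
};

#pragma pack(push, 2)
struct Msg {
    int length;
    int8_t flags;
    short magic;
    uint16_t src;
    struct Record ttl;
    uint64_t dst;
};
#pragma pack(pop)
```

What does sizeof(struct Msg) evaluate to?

Record: vy at 0 (size 4, align 4) → ends 4; team at 4 (size 4, align 4) → ends 8; vx at 8 (size 4, align 4) → ends 12; hp at 12 (size 1, align 1) → ends 13; pad 3 to align 8 for state; state at 16 (size 8, align 8) → ends 24; total 24 bytes, alignment 8
length at 0 (size 4, align 2) → ends 4
flags at 4 (size 1, align 1) → ends 5
pad 1 to align 2 for magic
magic at 6 (size 2, align 2) → ends 8
src at 8 (size 2, align 2) → ends 10
ttl at 10 (size 24, align 2) → ends 34
dst at 34 (size 8, align 2) → ends 42
total 42 bytes, alignment 2

42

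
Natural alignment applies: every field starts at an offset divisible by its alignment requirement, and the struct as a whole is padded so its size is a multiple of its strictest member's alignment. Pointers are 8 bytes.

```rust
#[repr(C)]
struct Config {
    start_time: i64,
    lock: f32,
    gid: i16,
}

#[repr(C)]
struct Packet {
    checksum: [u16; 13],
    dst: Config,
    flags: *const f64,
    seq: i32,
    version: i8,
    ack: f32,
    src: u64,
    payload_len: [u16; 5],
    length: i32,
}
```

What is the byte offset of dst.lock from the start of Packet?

40

Config: @0: start_time [8B, align 8] → 8; @8: lock [4B, align 4] → 12; @12: gid [2B, align 2] → 14; +2 tail pad (align 8); size 16, align 8
@0: checksum [26B, align 2] → 26
+6 pad (align 8)
@32: dst [16B, align 8] → 48
within Config: lock at 8
32 + 8 = 40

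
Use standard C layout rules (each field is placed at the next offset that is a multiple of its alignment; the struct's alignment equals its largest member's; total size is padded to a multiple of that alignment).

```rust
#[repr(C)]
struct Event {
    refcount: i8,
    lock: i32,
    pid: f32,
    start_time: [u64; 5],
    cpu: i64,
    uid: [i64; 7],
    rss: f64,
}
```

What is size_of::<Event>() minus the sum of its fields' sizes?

@0: refcount [1B, align 1] → 1
+3 pad (align 4)
@4: lock [4B, align 4] → 8
@8: pid [4B, align 4] → 12
+4 pad (align 8)
@16: start_time [40B, align 8] → 56
@56: cpu [8B, align 8] → 64
@64: uid [56B, align 8] → 120
@120: rss [8B, align 8] → 128
size 128, align 8
data bytes 121, size 128 → padding 7

7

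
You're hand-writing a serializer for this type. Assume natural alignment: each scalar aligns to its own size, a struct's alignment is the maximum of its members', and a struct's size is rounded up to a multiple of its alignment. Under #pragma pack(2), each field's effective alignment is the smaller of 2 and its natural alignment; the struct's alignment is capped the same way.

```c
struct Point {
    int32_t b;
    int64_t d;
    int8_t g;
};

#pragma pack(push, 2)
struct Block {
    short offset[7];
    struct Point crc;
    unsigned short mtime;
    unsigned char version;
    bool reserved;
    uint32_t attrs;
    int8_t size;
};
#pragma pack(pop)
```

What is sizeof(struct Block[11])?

528

Point: 0..4  b  (4B, 4-aligned); 4..8  -- padding (4B); 8..16  d  (8B, 8-aligned); 16..17  g  (1B, 1-aligned); 17..24  -- tail padding (7B); sizeof = 24, alignof = 8
0..14  offset  (14B, 2-aligned)
14..38  crc  (24B, 2-aligned)
38..40  mtime  (2B, 2-aligned)
40..41  version  (1B, 1-aligned)
41..42  reserved  (1B, 1-aligned)
42..46  attrs  (4B, 2-aligned)
46..47  size  (1B, 1-aligned)
47..48  -- tail padding (1B)
sizeof = 48, alignof = 2
array of 11: 11 × 48 = 528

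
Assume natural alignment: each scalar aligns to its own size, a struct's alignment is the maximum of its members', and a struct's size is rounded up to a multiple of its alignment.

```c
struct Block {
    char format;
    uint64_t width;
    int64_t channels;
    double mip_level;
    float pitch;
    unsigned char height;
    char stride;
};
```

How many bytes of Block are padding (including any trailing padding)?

9

0..1  format  (1B, 1-aligned)
1..8  -- padding (7B)
8..16  width  (8B, 8-aligned)
16..24  channels  (8B, 8-aligned)
24..32  mip_level  (8B, 8-aligned)
32..36  pitch  (4B, 4-aligned)
36..37  height  (1B, 1-aligned)
37..38  stride  (1B, 1-aligned)
38..40  -- tail padding (2B)
sizeof = 40, alignof = 8
data bytes 31, size 40 → padding 9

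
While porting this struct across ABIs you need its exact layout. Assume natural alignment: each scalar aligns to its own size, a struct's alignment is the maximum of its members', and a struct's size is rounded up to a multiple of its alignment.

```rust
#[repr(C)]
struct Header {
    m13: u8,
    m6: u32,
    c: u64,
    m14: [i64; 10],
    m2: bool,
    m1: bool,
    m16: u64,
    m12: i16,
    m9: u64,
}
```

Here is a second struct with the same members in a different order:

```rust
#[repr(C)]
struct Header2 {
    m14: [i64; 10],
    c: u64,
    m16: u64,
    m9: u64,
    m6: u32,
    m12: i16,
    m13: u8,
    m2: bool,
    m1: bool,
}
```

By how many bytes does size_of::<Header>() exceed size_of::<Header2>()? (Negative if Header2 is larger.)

8

@0: m13 [1B, align 1] → 1
+3 pad (align 4)
@4: m6 [4B, align 4] → 8
@8: c [8B, align 8] → 16
@16: m14 [80B, align 8] → 96
@96: m2 [1B, align 1] → 97
@97: m1 [1B, align 1] → 98
+6 pad (align 8)
@104: m16 [8B, align 8] → 112
@112: m12 [2B, align 2] → 114
+6 pad (align 8)
@120: m9 [8B, align 8] → 128
size 128, align 8
— Header2 —
@0: m14 [80B, align 8] → 80
@80: c [8B, align 8] → 88
@88: m16 [8B, align 8] → 96
@96: m9 [8B, align 8] → 104
@104: m6 [4B, align 4] → 108
@108: m12 [2B, align 2] → 110
@110: m13 [1B, align 1] → 111
@111: m2 [1B, align 1] → 112
@112: m1 [1B, align 1] → 113
+7 tail pad (align 8)
size 120, align 8
128 − 120 = 8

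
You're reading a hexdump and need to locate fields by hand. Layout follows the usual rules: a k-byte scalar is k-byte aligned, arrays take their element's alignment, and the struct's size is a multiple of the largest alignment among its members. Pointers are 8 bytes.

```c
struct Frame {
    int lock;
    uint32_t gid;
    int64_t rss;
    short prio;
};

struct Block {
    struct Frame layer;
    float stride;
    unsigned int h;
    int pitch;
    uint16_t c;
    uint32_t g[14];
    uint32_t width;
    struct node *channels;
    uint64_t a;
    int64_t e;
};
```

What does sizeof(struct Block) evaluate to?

Frame: @0: lock [4B, align 4] → 4; @4: gid [4B, align 4] → 8; @8: rss [8B, align 8] → 16; @16: prio [2B, align 2] → 18; +6 tail pad (align 8); size 24, align 8
@0: layer [24B, align 8] → 24
@24: stride [4B, align 4] → 28
@28: h [4B, align 4] → 32
@32: pitch [4B, align 4] → 36
@36: c [2B, align 2] → 38
+2 pad (align 4)
@40: g [56B, align 4] → 96
@96: width [4B, align 4] → 100
+4 pad (align 8)
@104: channels [8B, align 8] → 112
@112: a [8B, align 8] → 120
@120: e [8B, align 8] → 128
size 128, align 8

128 bytes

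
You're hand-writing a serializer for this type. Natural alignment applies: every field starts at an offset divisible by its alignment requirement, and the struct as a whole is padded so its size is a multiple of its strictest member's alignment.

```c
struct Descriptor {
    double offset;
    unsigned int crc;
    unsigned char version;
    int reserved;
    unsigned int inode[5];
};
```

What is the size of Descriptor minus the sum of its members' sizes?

3

0..8  offset  (8B, 8-aligned)
8..12  crc  (4B, 4-aligned)
12..13  version  (1B, 1-aligned)
13..16  -- padding (3B)
16..20  reserved  (4B, 4-aligned)
20..40  inode  (20B, 4-aligned)
sizeof = 40, alignof = 8
data bytes 37, size 40 → padding 3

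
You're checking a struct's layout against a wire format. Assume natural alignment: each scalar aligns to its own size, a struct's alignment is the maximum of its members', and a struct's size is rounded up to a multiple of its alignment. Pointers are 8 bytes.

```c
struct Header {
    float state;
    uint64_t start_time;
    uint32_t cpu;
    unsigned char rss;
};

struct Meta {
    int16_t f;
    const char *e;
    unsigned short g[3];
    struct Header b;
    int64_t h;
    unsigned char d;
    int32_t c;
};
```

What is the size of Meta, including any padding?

Header: @0: state [4B, align 4] → 4; +4 pad (align 8); @8: start_time [8B, align 8] → 16; @16: cpu [4B, align 4] → 20; @20: rss [1B, align 1] → 21; +3 tail pad (align 8); size 24, align 8
@0: f [2B, align 2] → 2
+6 pad (align 8)
@8: e [8B, align 8] → 16
@16: g [6B, align 2] → 22
+2 pad (align 8)
@24: b [24B, align 8] → 48
@48: h [8B, align 8] → 56
@56: d [1B, align 1] → 57
+3 pad (align 4)
@60: c [4B, align 4] → 64
size 64, align 8

64 bytes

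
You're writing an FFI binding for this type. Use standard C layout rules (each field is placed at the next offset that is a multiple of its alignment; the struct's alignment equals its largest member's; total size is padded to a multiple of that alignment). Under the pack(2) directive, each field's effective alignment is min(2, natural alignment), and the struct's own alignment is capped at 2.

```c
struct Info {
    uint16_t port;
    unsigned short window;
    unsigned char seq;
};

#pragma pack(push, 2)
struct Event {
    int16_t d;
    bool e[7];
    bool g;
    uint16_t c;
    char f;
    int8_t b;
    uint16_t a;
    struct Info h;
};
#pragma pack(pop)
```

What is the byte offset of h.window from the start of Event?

Info: 0..2  port  (2B, 2-aligned); 2..4  window  (2B, 2-aligned); 4..5  seq  (1B, 1-aligned); 5..6  -- tail padding (1B); sizeof = 6, alignof = 2
0..2  d  (2B, 2-aligned)
2..9  e  (7B, 1-aligned)
9..10  g  (1B, 1-aligned)
10..12  c  (2B, 2-aligned)
12..13  f  (1B, 1-aligned)
13..14  b  (1B, 1-aligned)
14..16  a  (2B, 2-aligned)
16..22  h  (6B, 2-aligned)
within Info: window at 2
16 + 2 = 18

18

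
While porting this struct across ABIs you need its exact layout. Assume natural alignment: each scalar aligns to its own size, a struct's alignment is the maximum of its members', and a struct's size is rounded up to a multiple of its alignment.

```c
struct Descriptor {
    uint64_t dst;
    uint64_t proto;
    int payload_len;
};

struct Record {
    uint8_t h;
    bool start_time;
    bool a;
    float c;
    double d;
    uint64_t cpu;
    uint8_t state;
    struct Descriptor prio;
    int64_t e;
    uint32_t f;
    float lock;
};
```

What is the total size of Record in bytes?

Descriptor: @0: dst [8B, align 8] → 8; @8: proto [8B, align 8] → 16; @16: payload_len [4B, align 4] → 20; +4 tail pad (align 8); size 24, align 8
@0: h [1B, align 1] → 1
@1: start_time [1B, align 1] → 2
@2: a [1B, align 1] → 3
+1 pad (align 4)
@4: c [4B, align 4] → 8
@8: d [8B, align 8] → 16
@16: cpu [8B, align 8] → 24
@24: state [1B, align 1] → 25
+7 pad (align 8)
@32: prio [24B, align 8] → 56
@56: e [8B, align 8] → 64
@64: f [4B, align 4] → 68
@68: lock [4B, align 4] → 72
size 72, align 8

72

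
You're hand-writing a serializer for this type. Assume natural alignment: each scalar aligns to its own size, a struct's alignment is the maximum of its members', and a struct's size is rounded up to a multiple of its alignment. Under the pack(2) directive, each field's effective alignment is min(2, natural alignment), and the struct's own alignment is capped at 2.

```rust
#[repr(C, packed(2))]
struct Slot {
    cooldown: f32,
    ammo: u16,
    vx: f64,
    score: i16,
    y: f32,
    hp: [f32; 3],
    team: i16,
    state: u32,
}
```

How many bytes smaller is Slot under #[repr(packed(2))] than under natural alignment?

natural layout:
  cooldown at 0 (size 4, align 4) → ends 4
  ammo at 4 (size 2, align 2) → ends 6
  pad 2 to align 8 for vx
  vx at 8 (size 8, align 8) → ends 16
  score at 16 (size 2, align 2) → ends 18
  pad 2 to align 4 for y
  y at 20 (size 4, align 4) → ends 24
  hp at 24 (size 12, align 4) → ends 36
  team at 36 (size 2, align 2) → ends 38
  pad 2 to align 4 for state
  state at 40 (size 4, align 4) → ends 44
  tail pad 4 to reach multiple of 8
  total 48 bytes, alignment 8
packed(2) layout:
  cooldown at 0 (size 4, align 2) → ends 4
  ammo at 4 (size 2, align 2) → ends 6
  vx at 6 (size 8, align 2) → ends 14
  score at 14 (size 2, align 2) → ends 16
  y at 16 (size 4, align 2) → ends 20
  hp at 20 (size 12, align 2) → ends 32
  team at 32 (size 2, align 2) → ends 34
  state at 34 (size 4, align 2) → ends 38
  total 38 bytes, alignment 2
48 − 38 = 10

10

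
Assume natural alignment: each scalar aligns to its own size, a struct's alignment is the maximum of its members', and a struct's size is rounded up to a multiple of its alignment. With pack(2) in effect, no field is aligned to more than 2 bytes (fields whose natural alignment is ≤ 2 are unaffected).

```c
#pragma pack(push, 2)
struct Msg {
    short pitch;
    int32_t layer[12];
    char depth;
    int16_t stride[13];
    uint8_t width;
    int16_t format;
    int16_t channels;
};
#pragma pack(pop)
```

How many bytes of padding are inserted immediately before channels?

pitch at 0 (size 2, align 2) → ends 2
layer at 2 (size 48, align 2) → ends 50
depth at 50 (size 1, align 1) → ends 51
pad 1 to align 2 for stride
stride at 52 (size 26, align 2) → ends 78
width at 78 (size 1, align 1) → ends 79
pad 1 to align 2 for format
format at 80 (size 2, align 2) → ends 82
channels at 82 (size 2, align 2) → ends 84

0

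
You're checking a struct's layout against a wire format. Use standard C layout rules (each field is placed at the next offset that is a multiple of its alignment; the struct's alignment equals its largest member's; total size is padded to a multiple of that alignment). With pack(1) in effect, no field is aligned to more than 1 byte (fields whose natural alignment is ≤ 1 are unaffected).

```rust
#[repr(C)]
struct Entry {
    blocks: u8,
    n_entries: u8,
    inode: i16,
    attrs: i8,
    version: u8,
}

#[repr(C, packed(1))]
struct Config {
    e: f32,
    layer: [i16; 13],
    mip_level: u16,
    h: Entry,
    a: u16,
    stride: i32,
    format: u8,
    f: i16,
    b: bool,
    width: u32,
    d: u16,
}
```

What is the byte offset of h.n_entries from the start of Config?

33

Entry: 0..1  blocks  (1B, 1-aligned); 1..2  n_entries  (1B, 1-aligned); 2..4  inode  (2B, 2-aligned); 4..5  attrs  (1B, 1-aligned); 5..6  version  (1B, 1-aligned); sizeof = 6, alignof = 2
0..4  e  (4B, 1-aligned)
4..30  layer  (26B, 1-aligned)
30..32  mip_level  (2B, 1-aligned)
32..38  h  (6B, 1-aligned)
within Entry: n_entries at 1
32 + 1 = 33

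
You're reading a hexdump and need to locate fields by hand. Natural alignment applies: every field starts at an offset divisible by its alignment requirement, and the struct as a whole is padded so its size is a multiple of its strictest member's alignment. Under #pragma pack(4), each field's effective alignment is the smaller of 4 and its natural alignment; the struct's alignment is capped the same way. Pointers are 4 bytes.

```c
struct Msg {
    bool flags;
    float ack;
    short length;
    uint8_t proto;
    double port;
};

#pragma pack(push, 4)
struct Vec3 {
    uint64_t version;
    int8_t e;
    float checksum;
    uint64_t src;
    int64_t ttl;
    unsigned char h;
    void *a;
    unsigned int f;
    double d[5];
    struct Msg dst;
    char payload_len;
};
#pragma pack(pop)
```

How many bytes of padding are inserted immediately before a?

Msg: flags at 0 (size 1, align 1) → ends 1; pad 3 to align 4 for ack; ack at 4 (size 4, align 4) → ends 8; length at 8 (size 2, align 2) → ends 10; proto at 10 (size 1, align 1) → ends 11; pad 5 to align 8 for port; port at 16 (size 8, align 8) → ends 24; total 24 bytes, alignment 8
version at 0 (size 8, align 4) → ends 8
e at 8 (size 1, align 1) → ends 9
pad 3 to align 4 for checksum
checksum at 12 (size 4, align 4) → ends 16
src at 16 (size 8, align 4) → ends 24
ttl at 24 (size 8, align 4) → ends 32
h at 32 (size 1, align 1) → ends 33
pad 3 to align 4 for a
a at 36 (size 4, align 4) → ends 40

3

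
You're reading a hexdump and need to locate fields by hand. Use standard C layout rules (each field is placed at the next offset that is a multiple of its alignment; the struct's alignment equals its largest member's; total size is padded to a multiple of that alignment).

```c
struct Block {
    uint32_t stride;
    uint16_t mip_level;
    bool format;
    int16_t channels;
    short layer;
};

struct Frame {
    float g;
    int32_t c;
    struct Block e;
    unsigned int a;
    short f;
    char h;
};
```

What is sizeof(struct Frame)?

28

Block: @0: stride [4B, align 4] → 4; @4: mip_level [2B, align 2] → 6; @6: format [1B, align 1] → 7; +1 pad (align 2); @8: channels [2B, align 2] → 10; @10: layer [2B, align 2] → 12; size 12, align 4
@0: g [4B, align 4] → 4
@4: c [4B, align 4] → 8
@8: e [12B, align 4] → 20
@20: a [4B, align 4] → 24
@24: f [2B, align 2] → 26
@26: h [1B, align 1] → 27
+1 tail pad (align 4)
size 28, align 4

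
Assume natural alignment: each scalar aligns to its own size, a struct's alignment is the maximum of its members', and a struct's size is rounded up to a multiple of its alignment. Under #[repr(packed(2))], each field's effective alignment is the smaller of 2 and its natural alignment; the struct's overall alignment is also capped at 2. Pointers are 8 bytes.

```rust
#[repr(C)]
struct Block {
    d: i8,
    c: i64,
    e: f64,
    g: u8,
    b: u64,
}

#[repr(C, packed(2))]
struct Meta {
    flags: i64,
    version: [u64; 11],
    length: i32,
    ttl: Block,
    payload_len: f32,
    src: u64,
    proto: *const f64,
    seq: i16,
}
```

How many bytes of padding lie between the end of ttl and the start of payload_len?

0

Block: @0: d [1B, align 1] → 1; +7 pad (align 8); @8: c [8B, align 8] → 16; @16: e [8B, align 8] → 24; @24: g [1B, align 1] → 25; +7 pad (align 8); @32: b [8B, align 8] → 40; size 40, align 8
@0: flags [8B, align 2] → 8
@8: version [88B, align 2] → 96
@96: length [4B, align 2] → 100
@100: ttl [40B, align 2] → 140
@140: payload_len [4B, align 2] → 144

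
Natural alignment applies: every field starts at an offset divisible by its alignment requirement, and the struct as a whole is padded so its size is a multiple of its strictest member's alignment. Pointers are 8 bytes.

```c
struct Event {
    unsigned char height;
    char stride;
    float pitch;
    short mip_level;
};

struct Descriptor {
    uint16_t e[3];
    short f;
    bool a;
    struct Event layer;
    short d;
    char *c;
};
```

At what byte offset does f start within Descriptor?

6

Event: @0: height [1B, align 1] → 1; @1: stride [1B, align 1] → 2; +2 pad (align 4); @4: pitch [4B, align 4] → 8; @8: mip_level [2B, align 2] → 10; +2 tail pad (align 4); size 12, align 4
@0: e [6B, align 2] → 6
@6: f [2B, align 2] → 8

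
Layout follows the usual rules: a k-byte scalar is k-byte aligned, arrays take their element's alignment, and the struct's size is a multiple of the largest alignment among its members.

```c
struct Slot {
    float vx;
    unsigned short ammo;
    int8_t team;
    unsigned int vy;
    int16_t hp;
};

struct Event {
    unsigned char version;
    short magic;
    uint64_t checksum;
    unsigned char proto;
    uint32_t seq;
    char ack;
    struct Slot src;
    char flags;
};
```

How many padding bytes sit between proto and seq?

3

Slot: 0..4  vx  (4B, 4-aligned); 4..6  ammo  (2B, 2-aligned); 6..7  team  (1B, 1-aligned); 7..8  -- padding (1B); 8..12  vy  (4B, 4-aligned); 12..14  hp  (2B, 2-aligned); 14..16  -- tail padding (2B); sizeof = 16, alignof = 4
0..1  version  (1B, 1-aligned)
1..2  -- padding (1B)
2..4  magic  (2B, 2-aligned)
4..8  -- padding (4B)
8..16  checksum  (8B, 8-aligned)
16..17  proto  (1B, 1-aligned)
17..20  -- padding (3B)
20..24  seq  (4B, 4-aligned)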